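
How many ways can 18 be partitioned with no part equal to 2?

There are 154 such partitions.

154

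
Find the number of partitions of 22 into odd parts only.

A full systematic count gives 89.

89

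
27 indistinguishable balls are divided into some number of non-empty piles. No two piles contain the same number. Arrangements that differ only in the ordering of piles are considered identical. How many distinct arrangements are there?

192

Direct enumeration gives 192 partitions.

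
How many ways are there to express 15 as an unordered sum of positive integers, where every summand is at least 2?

A partial list (first 12 by largest part):
15
2 + 13
3 + 12
4 + 11
2 + 2 + 11
5 + 10
2 + 3 + 10
6 + 9
2 + 4 + 9
3 + 3 + 9
2 + 2 + 2 + 9
7 + 8
…and 29 more, for 41 total.

41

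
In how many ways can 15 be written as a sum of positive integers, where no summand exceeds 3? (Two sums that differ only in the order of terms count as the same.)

27

There are too many to list fully; the first 12 (by largest part) are:
3 + 3 + 3 + 3 + 3
3 + 3 + 3 + 3 + 2 + 1
3 + 3 + 3 + 3 + 1 + 1 + 1
3 + 3 + 3 + 2 + 2 + 2
3 + 3 + 3 + 2 + 2 + 1 + 1
3 + 3 + 3 + 2 + 1 + 1 + 1 + 1
3 + 3 + 3 + 1 + 1 + 1 + 1 + 1 + 1
3 + 3 + 2 + 2 + 2 + 2 + 1
3 + 3 + 2 + 2 + 2 + 1 + 1 + 1
3 + 3 + 2 + 2 + 1 + 1 + 1 + 1 + 1
3 + 3 + 2 + 1 + 1 + 1 + 1 + 1 + 1 + 1
3 + 3 + 1 + 1 + 1 + 1 + 1 + 1 + 1 + 1 + 1
…and 15 more, for 27 total.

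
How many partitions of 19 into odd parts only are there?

A partial list (first 12 by largest part):
19
17,1,1
15,3,1
15,1,1,1,1
13,5,1
13,3,3
13,3,1,1,1
13,1,1,1,1,1,1
11,7,1
11,5,3
11,5,1,1,1
11,3,3,1,1
…and 42 more, for 54 total.

54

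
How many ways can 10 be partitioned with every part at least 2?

Enumerating:
10
8, 2
7, 3
6, 4
6, 2, 2
5, 5
5, 3, 2
4, 4, 2
4, 3, 3
4, 2, 2, 2
3, 3, 2, 2
2, 2, 2, 2, 2

12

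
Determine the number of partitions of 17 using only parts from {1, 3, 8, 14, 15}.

Listing the qualifying partitions of 17:
15+1+1
14+3
14+1+1+1
8+8+1
8+3+3+3
8+3+3+1+1+1
8+3+1+1+1+1+1+1
8+1+1+1+1+1+1+1+1+1
3+3+3+3+3+1+1
3+3+3+3+1+1+1+1+1
3+3+3+1+1+1+1+1+1+1+1
3+3+1+1+1+1+1+1+1+1+1+1+1
3+1+1+1+1+1+1+1+1+1+1+1+1+1+1
1+1+1+1+1+1+1+1+1+1+1+1+1+1+1+1+1
That's 14 in total.

14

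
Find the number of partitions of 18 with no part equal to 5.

Counting exhaustively, 284 partitions satisfy the conditions.

284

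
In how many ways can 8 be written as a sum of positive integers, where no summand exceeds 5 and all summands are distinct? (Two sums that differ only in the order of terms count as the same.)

Listing the qualifying partitions of 8:
5+3
5+2+1
4+3+1

3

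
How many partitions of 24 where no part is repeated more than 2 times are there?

431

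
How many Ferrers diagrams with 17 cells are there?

Systematic enumeration (by largest part, then next-largest, …) yields 297.

297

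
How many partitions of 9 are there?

There are too many to list fully; the first 12 (by largest part) are:
9
8 + 1
7 + 2
7 + 1 + 1
6 + 3
6 + 2 + 1
6 + 1 + 1 + 1
5 + 4
5 + 3 + 1
5 + 2 + 2
5 + 2 + 1 + 1
5 + 1 + 1 + 1 + 1
…and 18 more, for 30 total.

30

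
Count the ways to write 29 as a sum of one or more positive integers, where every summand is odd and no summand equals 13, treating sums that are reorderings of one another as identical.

224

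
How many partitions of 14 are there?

135

A full systematic count gives 135.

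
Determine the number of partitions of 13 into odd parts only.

The partitions of 13 that satisfy the conditions:
13
11 + 1 + 1
9 + 3 + 1
9 + 1 + 1 + 1 + 1
7 + 5 + 1
7 + 3 + 3
7 + 3 + 1 + 1 + 1
7 + 1 + 1 + 1 + 1 + 1 + 1
5 + 5 + 3
5 + 5 + 1 + 1 + 1
5 + 3 + 3 + 1 + 1
5 + 3 + 1 + 1 + 1 + 1 + 1
5 + 1 + 1 + 1 + 1 + 1 + 1 + 1 + 1
3 + 3 + 3 + 3 + 1
3 + 3 + 3 + 1 + 1 + 1 + 1
3 + 3 + 1 + 1 + 1 + 1 + 1 + 1 + 1
3 + 1 + 1 + 1 + 1 + 1 + 1 + 1 + 1 + 1 + 1
1 + 1 + 1 + 1 + 1 + 1 + 1 + 1 + 1 + 1 + 1 + 1 + 1

18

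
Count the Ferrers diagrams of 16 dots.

Enumerating by decreasing first part gives 231 partitions in all.

231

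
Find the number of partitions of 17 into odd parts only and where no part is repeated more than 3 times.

The partitions of 17 that satisfy the conditions:
17
15+1+1
13+3+1
11+5+1
11+3+3
11+3+1+1+1
9+7+1
9+5+3
9+5+1+1+1
9+3+3+1+1
7+7+3
7+7+1+1+1
7+5+5
7+5+3+1+1
7+3+3+3+1
5+5+5+1+1
5+5+3+3+1
5+3+3+3+1+1+1
That's 18 in total.

18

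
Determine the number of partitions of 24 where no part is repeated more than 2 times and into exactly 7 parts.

There are too many to list fully; the first 12 (by largest part) are:
12, 3, 3, 2, 2, 1, 1
11, 4, 3, 2, 2, 1, 1
10, 5, 3, 2, 2, 1, 1
10, 4, 4, 2, 2, 1, 1
10, 4, 3, 3, 2, 1, 1
9, 6, 3, 2, 2, 1, 1
9, 5, 4, 2, 2, 1, 1
9, 5, 3, 3, 2, 1, 1
9, 4, 4, 3, 2, 1, 1
9, 4, 3, 3, 2, 2, 1
8, 7, 3, 2, 2, 1, 1
8, 6, 4, 2, 2, 1, 1
…and 29 more, for 41 total.

41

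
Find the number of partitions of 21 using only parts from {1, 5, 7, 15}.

Listing the qualifying partitions of 21:
15, 5, 1
15, 1, 1, 1, 1, 1, 1
7, 7, 7
7, 7, 5, 1, 1
7, 7, 1, 1, 1, 1, 1, 1, 1
7, 5, 5, 1, 1, 1, 1
7, 5, 1, 1, 1, 1, 1, 1, 1, 1, 1
7, 1, 1, 1, 1, 1, 1, 1, 1, 1, 1, 1, 1, 1, 1
5, 5, 5, 5, 1
5, 5, 5, 1, 1, 1, 1, 1, 1
5, 5, 1, 1, 1, 1, 1, 1, 1, 1, 1, 1, 1
5, 1, 1, 1, 1, 1, 1, 1, 1, 1, 1, 1, 1, 1, 1, 1, 1
1, 1, 1, 1, 1, 1, 1, 1, 1, 1, 1, 1, 1, 1, 1, 1, 1, 1, 1, 1, 1

13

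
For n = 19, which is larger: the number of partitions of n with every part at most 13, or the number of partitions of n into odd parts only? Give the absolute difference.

417

Partitions of 19 with every part at most 13: 471.
Partitions of 19 into odd parts only: 54.
|471 − 54| = 417.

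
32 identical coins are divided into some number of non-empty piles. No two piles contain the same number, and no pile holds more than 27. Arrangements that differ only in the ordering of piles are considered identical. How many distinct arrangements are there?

383

Counting exhaustively, 383 partitions satisfy the conditions.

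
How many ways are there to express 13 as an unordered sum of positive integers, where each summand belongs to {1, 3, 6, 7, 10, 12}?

They are:
1 + 12
3 + 10
1 + 1 + 1 + 10
6 + 7
3 + 3 + 7
1 + 1 + 1 + 3 + 7
1 + 1 + 1 + 1 + 1 + 1 + 7
1 + 6 + 6
1 + 3 + 3 + 6
1 + 1 + 1 + 1 + 3 + 6
1 + 1 + 1 + 1 + 1 + 1 + 1 + 6
1 + 3 + 3 + 3 + 3
1 + 1 + 1 + 1 + 3 + 3 + 3
1 + 1 + 1 + 1 + 1 + 1 + 1 + 3 + 3
1 + 1 + 1 + 1 + 1 + 1 + 1 + 1 + 1 + 1 + 3
1 + 1 + 1 + 1 + 1 + 1 + 1 + 1 + 1 + 1 + 1 + 1 + 1
That's 16 in total.

16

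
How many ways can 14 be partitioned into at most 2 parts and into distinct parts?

Enumerating:
14
13,1
12,2
11,3
10,4
9,5
8,6

7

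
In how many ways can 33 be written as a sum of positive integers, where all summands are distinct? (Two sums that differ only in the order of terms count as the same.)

There are 448 such partitions.

448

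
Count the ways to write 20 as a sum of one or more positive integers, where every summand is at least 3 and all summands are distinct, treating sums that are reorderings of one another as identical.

20

Listing the qualifying partitions of 20:
20
17,3
16,4
15,5
14,6
13,7
13,4,3
12,8
12,5,3
11,9
11,6,3
11,5,4
10,7,3
10,6,4
9,8,3
9,7,4
9,6,5
8,7,5
8,5,4,3
7,6,4,3
Counting gives 20.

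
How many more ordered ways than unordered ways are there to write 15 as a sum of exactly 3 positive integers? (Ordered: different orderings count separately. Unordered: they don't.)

72

Ordered (compositions into 3 parts): C(14,2) = 91.
Unordered (partitions into 3 parts): 19.
Difference: 91 − 19 = 72.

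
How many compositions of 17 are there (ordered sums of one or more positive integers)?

65536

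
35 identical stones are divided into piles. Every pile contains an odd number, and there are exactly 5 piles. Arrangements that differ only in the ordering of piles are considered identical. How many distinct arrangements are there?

84

A full systematic count gives 84.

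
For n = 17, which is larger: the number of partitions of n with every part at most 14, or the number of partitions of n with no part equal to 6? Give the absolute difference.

52

Partitions of 17 with every part at most 14: 293.
Partitions of 17 with no part equal to 6: 241.
|293 − 241| = 52.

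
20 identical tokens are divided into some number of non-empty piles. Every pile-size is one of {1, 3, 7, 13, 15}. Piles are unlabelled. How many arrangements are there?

21

Enumerating:
1, 1, 3, 15
1, 1, 1, 1, 1, 15
7, 13
1, 3, 3, 13
1, 1, 1, 1, 3, 13
1, 1, 1, 1, 1, 1, 1, 13
3, 3, 7, 7
1, 1, 1, 3, 7, 7
1, 1, 1, 1, 1, 1, 7, 7
1, 3, 3, 3, 3, 7
1, 1, 1, 1, 3, 3, 3, 7
1, 1, 1, 1, 1, 1, 1, 3, 3, 7
1, 1, 1, 1, 1, 1, 1, 1, 1, 1, 3, 7
1, 1, 1, 1, 1, 1, 1, 1, 1, 1, 1, 1, 1, 7
1, 1, 3, 3, 3, 3, 3, 3
1, 1, 1, 1, 1, 3, 3, 3, 3, 3
1, 1, 1, 1, 1, 1, 1, 1, 3, 3, 3, 3
1, 1, 1, 1, 1, 1, 1, 1, 1, 1, 1, 3, 3, 3
1, 1, 1, 1, 1, 1, 1, 1, 1, 1, 1, 1, 1, 1, 3, 3
1, 1, 1, 1, 1, 1, 1, 1, 1, 1, 1, 1, 1, 1, 1, 1, 1, 3
1, 1, 1, 1, 1, 1, 1, 1, 1, 1, 1, 1, 1, 1, 1, 1, 1, 1, 1, 1
That's 21 in total.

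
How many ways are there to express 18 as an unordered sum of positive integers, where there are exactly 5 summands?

57

There are too many to list fully; the first 12 (by largest part) are:
1,1,1,1,14
1,1,1,2,13
1,1,1,3,12
1,1,2,2,12
1,1,1,4,11
1,1,2,3,11
1,2,2,2,11
1,1,1,5,10
1,1,2,4,10
1,1,3,3,10
1,2,2,3,10
2,2,2,2,10
…and 45 more, for 57 total.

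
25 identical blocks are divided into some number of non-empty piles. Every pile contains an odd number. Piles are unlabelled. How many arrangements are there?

There are 142 such partitions.

142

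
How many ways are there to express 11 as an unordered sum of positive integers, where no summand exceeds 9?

54

There are too many to list fully; the first 12 (by largest part) are:
9+2
9+1+1
8+3
8+2+1
8+1+1+1
7+4
7+3+1
7+2+2
7+2+1+1
7+1+1+1+1
6+5
6+4+1
…and 42 more, for 54 total.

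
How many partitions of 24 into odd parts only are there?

There are 122 such partitions.

122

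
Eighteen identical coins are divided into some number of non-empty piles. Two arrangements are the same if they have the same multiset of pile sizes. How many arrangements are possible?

385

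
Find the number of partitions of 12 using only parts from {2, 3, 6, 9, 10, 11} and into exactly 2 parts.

The partitions of 12 that satisfy the conditions:
10 + 2
9 + 3
6 + 6

3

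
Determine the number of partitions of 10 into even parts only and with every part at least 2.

Listing the qualifying partitions of 10:
10
8, 2
6, 4
6, 2, 2
4, 4, 2
4, 2, 2, 2
2, 2, 2, 2, 2

7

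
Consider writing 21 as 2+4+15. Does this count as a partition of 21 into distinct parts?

The parts sum to 21, and the condition 'all summands are distinct' holds.

Yes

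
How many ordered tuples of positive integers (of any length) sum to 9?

The number of compositions of n is 2^(n−1); here 2^8 = 256.

256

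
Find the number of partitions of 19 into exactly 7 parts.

65

There are too many to list fully; the first 12 (by largest part) are:
13,1,1,1,1,1,1
12,2,1,1,1,1,1
11,3,1,1,1,1,1
11,2,2,1,1,1,1
10,4,1,1,1,1,1
10,3,2,1,1,1,1
10,2,2,2,1,1,1
9,5,1,1,1,1,1
9,4,2,1,1,1,1
9,3,3,1,1,1,1
9,3,2,2,1,1,1
9,2,2,2,2,1,1
…and 53 more, for 65 total.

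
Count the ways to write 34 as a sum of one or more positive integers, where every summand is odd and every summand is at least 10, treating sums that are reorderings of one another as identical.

4

They are:
23, 11
21, 13
19, 15
17, 17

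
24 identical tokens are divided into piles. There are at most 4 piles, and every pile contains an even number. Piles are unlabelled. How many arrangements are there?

34

A partial list (first 12 by largest part):
24
22, 2
20, 4
20, 2, 2
18, 6
18, 4, 2
18, 2, 2, 2
16, 8
16, 6, 2
16, 4, 4
16, 4, 2, 2
14, 10
…and 22 more, for 34 total.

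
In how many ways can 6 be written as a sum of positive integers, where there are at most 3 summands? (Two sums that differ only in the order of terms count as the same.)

7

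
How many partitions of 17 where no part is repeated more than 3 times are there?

166

A full systematic count gives 166.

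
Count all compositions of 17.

There are 16 gaps and each independently is a cut or not, giving 2^16 = 65536.

65536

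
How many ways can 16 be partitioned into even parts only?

22

The partitions of 16 that satisfy the conditions:
16
14+2
12+4
12+2+2
10+6
10+4+2
10+2+2+2
8+8
8+6+2
8+4+4
8+4+2+2
8+2+2+2+2
6+6+4
6+6+2+2
6+4+4+2
6+4+2+2+2
6+2+2+2+2+2
4+4+4+4
4+4+4+2+2
4+4+2+2+2+2
4+2+2+2+2+2+2
2+2+2+2+2+2+2+2
Counting gives 22.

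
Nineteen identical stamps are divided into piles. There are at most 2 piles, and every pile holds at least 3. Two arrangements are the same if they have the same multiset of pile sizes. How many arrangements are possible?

8

Enumerating:
19
3,16
4,15
5,14
6,13
7,12
8,11
9,10
Counting gives 8.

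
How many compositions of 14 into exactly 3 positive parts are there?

78

Equivalently, choose which 2 of the 13 gaps become plus signs: C(13,2) = 78.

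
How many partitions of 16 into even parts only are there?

They are:
16
14 + 2
12 + 4
12 + 2 + 2
10 + 6
10 + 4 + 2
10 + 2 + 2 + 2
8 + 8
8 + 6 + 2
8 + 4 + 4
8 + 4 + 2 + 2
8 + 2 + 2 + 2 + 2
6 + 6 + 4
6 + 6 + 2 + 2
6 + 4 + 4 + 2
6 + 4 + 2 + 2 + 2
6 + 2 + 2 + 2 + 2 + 2
4 + 4 + 4 + 4
4 + 4 + 4 + 2 + 2
4 + 4 + 2 + 2 + 2 + 2
4 + 2 + 2 + 2 + 2 + 2 + 2
2 + 2 + 2 + 2 + 2 + 2 + 2 + 2

22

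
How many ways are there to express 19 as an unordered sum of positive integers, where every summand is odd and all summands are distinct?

Enumerating:
19
1+3+15
1+5+13
1+7+11
3+5+11
3+7+9

6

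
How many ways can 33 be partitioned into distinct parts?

There are 448 such partitions.

448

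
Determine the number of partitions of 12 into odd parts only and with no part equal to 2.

Listing the qualifying partitions of 12:
11 + 1
9 + 3
9 + 1 + 1 + 1
7 + 5
7 + 3 + 1 + 1
7 + 1 + 1 + 1 + 1 + 1
5 + 5 + 1 + 1
5 + 3 + 3 + 1
5 + 3 + 1 + 1 + 1 + 1
5 + 1 + 1 + 1 + 1 + 1 + 1 + 1
3 + 3 + 3 + 3
3 + 3 + 3 + 1 + 1 + 1
3 + 3 + 1 + 1 + 1 + 1 + 1 + 1
3 + 1 + 1 + 1 + 1 + 1 + 1 + 1 + 1 + 1
1 + 1 + 1 + 1 + 1 + 1 + 1 + 1 + 1 + 1 + 1 + 1
Counting gives 15.

15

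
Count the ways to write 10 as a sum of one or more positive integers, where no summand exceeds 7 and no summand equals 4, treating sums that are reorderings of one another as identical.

There are too many to list fully; the first 12 (by largest part) are:
3+7
1+2+7
1+1+1+7
1+3+6
2+2+6
1+1+2+6
1+1+1+1+6
5+5
2+3+5
1+1+3+5
1+2+2+5
1+1+1+2+5
…and 15 more, for 27 total.

27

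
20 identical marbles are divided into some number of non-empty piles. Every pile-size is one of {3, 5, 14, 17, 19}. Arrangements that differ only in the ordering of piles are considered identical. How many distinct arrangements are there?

Listing the qualifying partitions of 20:
17 + 3
14 + 3 + 3
5 + 5 + 5 + 5
5 + 3 + 3 + 3 + 3 + 3

4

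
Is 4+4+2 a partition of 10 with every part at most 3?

The parts sum to 10, and the condition 'no summand exceeds 3' is violated.

No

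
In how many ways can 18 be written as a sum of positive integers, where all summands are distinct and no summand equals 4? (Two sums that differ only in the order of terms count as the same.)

31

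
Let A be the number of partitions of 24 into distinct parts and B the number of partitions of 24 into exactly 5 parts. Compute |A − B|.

Partitions of 24 into distinct parts: 122.
Partitions of 24 into exactly 5 parts: 164.
|122 − 164| = 42.

42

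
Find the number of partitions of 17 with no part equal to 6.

A full systematic count gives 241.

241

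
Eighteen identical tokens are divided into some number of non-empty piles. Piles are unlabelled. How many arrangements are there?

There are 385 such partitions.

385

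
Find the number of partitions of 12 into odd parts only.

15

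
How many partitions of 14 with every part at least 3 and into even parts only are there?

Enumerating:
14
10+4
8+6
6+4+4
Counting gives 4.

4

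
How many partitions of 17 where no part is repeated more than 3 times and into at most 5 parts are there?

115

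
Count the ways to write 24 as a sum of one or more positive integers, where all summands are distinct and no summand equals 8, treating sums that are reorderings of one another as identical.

95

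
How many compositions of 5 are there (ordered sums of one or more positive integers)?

16

There are 4 gaps and each independently is a cut or not, giving 2^4 = 16.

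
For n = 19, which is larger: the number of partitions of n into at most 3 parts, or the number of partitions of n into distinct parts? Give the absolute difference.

14

Partitions of 19 into at most 3 parts: 40.
Partitions of 19 into distinct parts: 54.
|40 − 54| = 14.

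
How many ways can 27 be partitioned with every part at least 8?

10

The partitions of 27 that satisfy the conditions:
27
8,19
9,18
10,17
11,16
12,15
13,14
8,8,11
8,9,10
9,9,9
Counting gives 10.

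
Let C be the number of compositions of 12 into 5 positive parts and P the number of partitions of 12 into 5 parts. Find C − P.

317

Ordered (compositions into 5 parts): C(11,4) = 330.
Partitions of 12 into exactly 5 parts: 13.
Difference: 330 − 13 = 317.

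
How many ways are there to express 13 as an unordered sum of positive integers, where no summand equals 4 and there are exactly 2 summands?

They are:
12, 1
11, 2
10, 3
8, 5
7, 6

5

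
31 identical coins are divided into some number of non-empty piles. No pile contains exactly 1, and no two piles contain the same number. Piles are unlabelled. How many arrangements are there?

181

Counting exhaustively, 181 partitions satisfy the conditions.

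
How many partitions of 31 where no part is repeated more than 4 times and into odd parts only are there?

Systematic enumeration (by largest part, then next-largest, …) yields 152.

152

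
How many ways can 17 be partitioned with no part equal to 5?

220

There are 220 such partitions.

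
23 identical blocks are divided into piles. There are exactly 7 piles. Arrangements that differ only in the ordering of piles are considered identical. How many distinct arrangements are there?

164

Enumerating by decreasing first part gives 164 partitions in all.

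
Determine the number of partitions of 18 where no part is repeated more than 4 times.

262

Systematic enumeration (by largest part, then next-largest, …) yields 262.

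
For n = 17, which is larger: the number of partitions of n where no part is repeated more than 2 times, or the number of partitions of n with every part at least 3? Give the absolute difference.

83

Partitions of 17 where no part is repeated more than 2 times: 108.
Partitions of 17 with every part at least 3: 25.
|108 − 25| = 83.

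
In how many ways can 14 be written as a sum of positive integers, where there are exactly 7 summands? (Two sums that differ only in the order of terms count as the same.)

They are:
8+1+1+1+1+1+1
7+2+1+1+1+1+1
6+3+1+1+1+1+1
6+2+2+1+1+1+1
5+4+1+1+1+1+1
5+3+2+1+1+1+1
5+2+2+2+1+1+1
4+4+2+1+1+1+1
4+3+3+1+1+1+1
4+3+2+2+1+1+1
4+2+2+2+2+1+1
3+3+3+2+1+1+1
3+3+2+2+2+1+1
3+2+2+2+2+2+1
2+2+2+2+2+2+2

15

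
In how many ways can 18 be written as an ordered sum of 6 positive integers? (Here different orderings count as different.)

6188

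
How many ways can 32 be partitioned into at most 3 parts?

102

Counting exhaustively, 102 partitions satisfy the conditions.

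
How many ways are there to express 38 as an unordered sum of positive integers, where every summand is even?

There are 490 such partitions.

490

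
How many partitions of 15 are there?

176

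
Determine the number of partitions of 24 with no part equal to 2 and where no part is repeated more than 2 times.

Direct enumeration gives 198 partitions.

198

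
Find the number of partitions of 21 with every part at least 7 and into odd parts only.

2

The partitions of 21 that satisfy the conditions:
21
7+7+7
That's 2 in total.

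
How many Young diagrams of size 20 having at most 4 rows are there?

108

There are 108 such partitions.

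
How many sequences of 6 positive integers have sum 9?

A composition of 9 into 6 positive parts is chosen by placing 5 dividers among the 8 gaps between 9 units: C(8,5) = 56.

56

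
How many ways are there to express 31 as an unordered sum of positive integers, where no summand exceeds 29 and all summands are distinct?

338

Direct enumeration gives 338 partitions.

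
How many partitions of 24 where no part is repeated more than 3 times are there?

722

A full systematic count gives 722.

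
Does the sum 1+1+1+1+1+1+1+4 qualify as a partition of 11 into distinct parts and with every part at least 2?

The parts sum to 11, and the condition 'all summands are distinct' is violated.

No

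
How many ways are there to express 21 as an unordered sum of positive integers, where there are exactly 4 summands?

There are 72 such partitions.

72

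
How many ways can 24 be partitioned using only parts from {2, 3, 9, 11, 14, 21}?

17

They are:
21+3
14+3+3+2+2
14+2+2+2+2+2
11+11+2
11+9+2+2
11+3+3+3+2+2
11+3+2+2+2+2+2
9+9+3+3
9+9+2+2+2
9+3+3+3+3+3
9+3+3+3+2+2+2
9+3+2+2+2+2+2+2
3+3+3+3+3+3+3+3
3+3+3+3+3+3+2+2+2
3+3+3+3+2+2+2+2+2+2
3+3+2+2+2+2+2+2+2+2+2
2+2+2+2+2+2+2+2+2+2+2+2
That's 17 in total.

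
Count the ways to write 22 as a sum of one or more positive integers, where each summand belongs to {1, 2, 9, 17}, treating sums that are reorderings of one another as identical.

25

Enumerating:
1, 2, 2, 17
1, 1, 1, 2, 17
1, 1, 1, 1, 1, 17
2, 2, 9, 9
1, 1, 2, 9, 9
1, 1, 1, 1, 9, 9
1, 2, 2, 2, 2, 2, 2, 9
1, 1, 1, 2, 2, 2, 2, 2, 9
1, 1, 1, 1, 1, 2, 2, 2, 2, 9
1, 1, 1, 1, 1, 1, 1, 2, 2, 2, 9
1, 1, 1, 1, 1, 1, 1, 1, 1, 2, 2, 9
1, 1, 1, 1, 1, 1, 1, 1, 1, 1, 1, 2, 9
1, 1, 1, 1, 1, 1, 1, 1, 1, 1, 1, 1, 1, 9
2, 2, 2, 2, 2, 2, 2, 2, 2, 2, 2
1, 1, 2, 2, 2, 2, 2, 2, 2, 2, 2, 2
1, 1, 1, 1, 2, 2, 2, 2, 2, 2, 2, 2, 2
1, 1, 1, 1, 1, 1, 2, 2, 2, 2, 2, 2, 2, 2
1, 1, 1, 1, 1, 1, 1, 1, 2, 2, 2, 2, 2, 2, 2
1, 1, 1, 1, 1, 1, 1, 1, 1, 1, 2, 2, 2, 2, 2, 2
1, 1, 1, 1, 1, 1, 1, 1, 1, 1, 1, 1, 2, 2, 2, 2, 2
1, 1, 1, 1, 1, 1, 1, 1, 1, 1, 1, 1, 1, 1, 2, 2, 2, 2
1, 1, 1, 1, 1, 1, 1, 1, 1, 1, 1, 1, 1, 1, 1, 1, 2, 2, 2
1, 1, 1, 1, 1, 1, 1, 1, 1, 1, 1, 1, 1, 1, 1, 1, 1, 1, 2, 2
1, 1, 1, 1, 1, 1, 1, 1, 1, 1, 1, 1, 1, 1, 1, 1, 1, 1, 1, 1, 2
1, 1, 1, 1, 1, 1, 1, 1, 1, 1, 1, 1, 1, 1, 1, 1, 1, 1, 1, 1, 1, 1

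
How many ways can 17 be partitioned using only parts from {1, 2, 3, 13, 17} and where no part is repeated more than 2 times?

4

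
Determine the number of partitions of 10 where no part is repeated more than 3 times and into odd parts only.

6

The partitions of 10 that satisfy the conditions:
9+1
7+3
7+1+1+1
5+5
5+3+1+1
3+3+3+1
That's 6 in total.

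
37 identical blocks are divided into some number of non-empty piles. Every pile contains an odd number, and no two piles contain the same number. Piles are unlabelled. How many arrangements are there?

35

There are too many to list fully; the first 12 (by largest part) are:
37
33+3+1
31+5+1
29+7+1
29+5+3
27+9+1
27+7+3
25+11+1
25+9+3
25+7+5
23+13+1
23+11+3
…and 23 more, for 35 total.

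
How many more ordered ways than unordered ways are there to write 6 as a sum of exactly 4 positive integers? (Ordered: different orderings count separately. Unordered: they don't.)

Compositions: C(5,3) = 10.
Unordered (partitions into 4 parts): 2.
Difference: 10 − 2 = 8.

8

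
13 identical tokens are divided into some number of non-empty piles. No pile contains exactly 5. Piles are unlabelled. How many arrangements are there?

There are 79 such partitions.

79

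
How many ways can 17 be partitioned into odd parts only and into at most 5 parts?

19

The partitions of 17 that satisfy the conditions:
17
15+1+1
13+3+1
13+1+1+1+1
11+5+1
11+3+3
11+3+1+1+1
9+7+1
9+5+3
9+5+1+1+1
9+3+3+1+1
7+7+3
7+7+1+1+1
7+5+5
7+5+3+1+1
7+3+3+3+1
5+5+5+1+1
5+5+3+3+1
5+3+3+3+3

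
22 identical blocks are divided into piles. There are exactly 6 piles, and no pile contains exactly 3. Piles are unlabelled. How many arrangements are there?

There are too many to list fully; the first 12 (by largest part) are:
17, 1, 1, 1, 1, 1
16, 2, 1, 1, 1, 1
15, 2, 2, 1, 1, 1
14, 4, 1, 1, 1, 1
14, 2, 2, 2, 1, 1
13, 5, 1, 1, 1, 1
13, 4, 2, 1, 1, 1
13, 2, 2, 2, 2, 1
12, 6, 1, 1, 1, 1
12, 5, 2, 1, 1, 1
12, 4, 2, 2, 1, 1
12, 2, 2, 2, 2, 2
…and 54 more, for 66 total.

66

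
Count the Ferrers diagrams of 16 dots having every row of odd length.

A partial list (first 12 by largest part):
15, 1
13, 3
13, 1, 1, 1
11, 5
11, 3, 1, 1
11, 1, 1, 1, 1, 1
9, 7
9, 5, 1, 1
9, 3, 3, 1
9, 3, 1, 1, 1, 1
9, 1, 1, 1, 1, 1, 1, 1
7, 7, 1, 1
…and 20 more, for 32 total.

32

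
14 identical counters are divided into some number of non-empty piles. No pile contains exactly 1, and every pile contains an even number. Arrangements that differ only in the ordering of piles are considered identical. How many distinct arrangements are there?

15

They are:
14
2, 12
4, 10
2, 2, 10
6, 8
2, 4, 8
2, 2, 2, 8
2, 6, 6
4, 4, 6
2, 2, 4, 6
2, 2, 2, 2, 6
2, 4, 4, 4
2, 2, 2, 4, 4
2, 2, 2, 2, 2, 4
2, 2, 2, 2, 2, 2, 2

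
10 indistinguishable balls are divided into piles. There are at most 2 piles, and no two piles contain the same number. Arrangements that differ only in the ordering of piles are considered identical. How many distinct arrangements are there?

5

Enumerating:
10
9, 1
8, 2
7, 3
6, 4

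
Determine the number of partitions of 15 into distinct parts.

27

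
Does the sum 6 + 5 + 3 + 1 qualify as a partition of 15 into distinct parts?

Yes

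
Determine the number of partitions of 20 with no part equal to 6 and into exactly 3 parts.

A partial list (first 12 by largest part):
18+1+1
17+2+1
16+3+1
16+2+2
15+4+1
15+3+2
14+5+1
14+4+2
14+3+3
13+5+2
13+4+3
12+7+1
…and 14 more, for 26 total.

26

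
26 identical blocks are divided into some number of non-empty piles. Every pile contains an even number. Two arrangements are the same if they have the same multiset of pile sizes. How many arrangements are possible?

101

Counting exhaustively, 101 partitions satisfy the conditions.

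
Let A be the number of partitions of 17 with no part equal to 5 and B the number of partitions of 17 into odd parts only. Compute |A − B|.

Partitions of 17 with no part equal to 5: 220.
Partitions of 17 into odd parts only: 38.
|220 − 38| = 182.

182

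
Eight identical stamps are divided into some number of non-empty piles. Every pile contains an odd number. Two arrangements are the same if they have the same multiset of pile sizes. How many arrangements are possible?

They are:
7+1
5+3
5+1+1+1
3+3+1+1
3+1+1+1+1+1
1+1+1+1+1+1+1+1

6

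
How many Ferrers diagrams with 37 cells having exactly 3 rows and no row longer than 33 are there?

112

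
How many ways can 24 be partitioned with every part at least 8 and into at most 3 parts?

They are:
24
8, 16
9, 15
10, 14
11, 13
12, 12
8, 8, 8
That's 7 in total.

7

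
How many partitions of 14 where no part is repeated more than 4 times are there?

A full systematic count gives 100.

100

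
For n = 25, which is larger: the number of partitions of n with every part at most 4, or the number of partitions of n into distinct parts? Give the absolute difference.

43

Partitions of 25 with every part at most 4: 185.
Partitions of 25 into distinct parts: 142.
|185 − 142| = 43.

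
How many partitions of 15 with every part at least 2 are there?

41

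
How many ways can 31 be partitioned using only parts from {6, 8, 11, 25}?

The partitions of 31 that satisfy the conditions:
25, 6
11, 8, 6, 6
That's 2 in total.

2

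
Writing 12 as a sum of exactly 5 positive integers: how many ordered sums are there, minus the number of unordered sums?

317

Compositions: C(11,4) = 330.
Unordered (partitions into 5 parts): 13.
Difference: 330 − 13 = 317.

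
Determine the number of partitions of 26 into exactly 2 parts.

They are:
25+1
24+2
23+3
22+4
21+5
20+6
19+7
18+8
17+9
16+10
15+11
14+12
13+13

13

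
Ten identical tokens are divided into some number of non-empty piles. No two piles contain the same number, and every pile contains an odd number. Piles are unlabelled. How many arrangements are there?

2

Enumerating:
9,1
7,3
Counting gives 2.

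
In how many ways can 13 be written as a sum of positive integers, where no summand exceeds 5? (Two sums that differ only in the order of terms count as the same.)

57

A partial list (first 12 by largest part):
3, 5, 5
1, 2, 5, 5
1, 1, 1, 5, 5
4, 4, 5
1, 3, 4, 5
2, 2, 4, 5
1, 1, 2, 4, 5
1, 1, 1, 1, 4, 5
2, 3, 3, 5
1, 1, 3, 3, 5
1, 2, 2, 3, 5
1, 1, 1, 2, 3, 5
…and 45 more, for 57 total.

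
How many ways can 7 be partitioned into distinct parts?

Listing the qualifying partitions of 7:
7
1, 6
2, 5
3, 4
1, 2, 4
Counting gives 5.

5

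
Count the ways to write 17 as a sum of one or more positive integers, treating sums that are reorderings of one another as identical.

A full systematic count gives 297.

297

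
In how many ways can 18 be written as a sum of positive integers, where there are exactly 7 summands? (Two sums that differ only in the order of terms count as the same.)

49

A partial list (first 12 by largest part):
12+1+1+1+1+1+1
11+2+1+1+1+1+1
10+3+1+1+1+1+1
10+2+2+1+1+1+1
9+4+1+1+1+1+1
9+3+2+1+1+1+1
9+2+2+2+1+1+1
8+5+1+1+1+1+1
8+4+2+1+1+1+1
8+3+3+1+1+1+1
8+3+2+2+1+1+1
8+2+2+2+2+1+1
…and 37 more, for 49 total.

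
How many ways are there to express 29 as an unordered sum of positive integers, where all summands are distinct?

256

Counting exhaustively, 256 partitions satisfy the conditions.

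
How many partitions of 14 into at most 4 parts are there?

47

There are too many to list fully; the first 12 (by largest part) are:
14
1,13
2,12
1,1,12
3,11
1,2,11
1,1,1,11
4,10
1,3,10
2,2,10
1,1,2,10
5,9
…and 35 more, for 47 total.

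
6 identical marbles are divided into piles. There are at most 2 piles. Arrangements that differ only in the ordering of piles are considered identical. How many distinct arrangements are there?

Enumerating:
6
5 + 1
4 + 2
3 + 3
That's 4 in total.

4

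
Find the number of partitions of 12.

Systematic enumeration (by largest part, then next-largest, …) yields 77.

77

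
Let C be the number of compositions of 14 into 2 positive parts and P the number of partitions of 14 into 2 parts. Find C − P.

Ordered (compositions into 2 parts): C(13,1) = 13.
Partitions of 14 into exactly 2 parts: 7.
Difference: 13 − 7 = 6.

6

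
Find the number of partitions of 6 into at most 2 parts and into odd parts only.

2

The partitions of 6 that satisfy the conditions:
5,1
3,3
Counting gives 2.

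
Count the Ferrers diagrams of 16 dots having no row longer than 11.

219

Systematic enumeration (by largest part, then next-largest, …) yields 219.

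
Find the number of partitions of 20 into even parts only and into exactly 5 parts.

7

Enumerating:
12, 2, 2, 2, 2
10, 4, 2, 2, 2
8, 6, 2, 2, 2
8, 4, 4, 2, 2
6, 6, 4, 2, 2
6, 4, 4, 4, 2
4, 4, 4, 4, 4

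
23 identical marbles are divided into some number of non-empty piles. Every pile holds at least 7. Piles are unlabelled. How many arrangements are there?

8

They are:
23
16+7
15+8
14+9
13+10
12+11
9+7+7
8+8+7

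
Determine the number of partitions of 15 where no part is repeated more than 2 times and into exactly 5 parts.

Enumerating:
9, 2, 2, 1, 1
8, 3, 2, 1, 1
7, 4, 2, 1, 1
7, 3, 3, 1, 1
7, 3, 2, 2, 1
6, 5, 2, 1, 1
6, 4, 3, 1, 1
6, 4, 2, 2, 1
6, 3, 3, 2, 1
5, 5, 3, 1, 1
5, 5, 2, 2, 1
5, 4, 4, 1, 1
5, 4, 3, 2, 1
5, 3, 3, 2, 2
4, 4, 3, 3, 1
4, 4, 3, 2, 2
That's 16 in total.

16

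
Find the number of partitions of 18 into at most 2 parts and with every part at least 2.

Listing the qualifying partitions of 18:
18
16 + 2
15 + 3
14 + 4
13 + 5
12 + 6
11 + 7
10 + 8
9 + 9

9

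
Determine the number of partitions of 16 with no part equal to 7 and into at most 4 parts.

There are too many to list fully; the first 12 (by largest part) are:
16
15,1
14,2
14,1,1
13,3
13,2,1
13,1,1,1
12,4
12,3,1
12,2,2
12,2,1,1
11,5
…and 40 more, for 52 total.

52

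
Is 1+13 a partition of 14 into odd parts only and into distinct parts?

The parts sum to 14, and the condition 'every summand is odd' holds; the condition 'all summands are distinct' holds.

Yes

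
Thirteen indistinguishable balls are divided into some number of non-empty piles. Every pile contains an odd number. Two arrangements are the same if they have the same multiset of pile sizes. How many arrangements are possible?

18

Enumerating:
13
11+1+1
9+3+1
9+1+1+1+1
7+5+1
7+3+3
7+3+1+1+1
7+1+1+1+1+1+1
5+5+3
5+5+1+1+1
5+3+3+1+1
5+3+1+1+1+1+1
5+1+1+1+1+1+1+1+1
3+3+3+3+1
3+3+3+1+1+1+1
3+3+1+1+1+1+1+1+1
3+1+1+1+1+1+1+1+1+1+1
1+1+1+1+1+1+1+1+1+1+1+1+1
Counting gives 18.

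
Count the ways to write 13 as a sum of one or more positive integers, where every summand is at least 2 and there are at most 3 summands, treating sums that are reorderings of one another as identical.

Listing the qualifying partitions of 13:
13
11+2
10+3
9+4
9+2+2
8+5
8+3+2
7+6
7+4+2
7+3+3
6+5+2
6+4+3
5+5+3
5+4+4

14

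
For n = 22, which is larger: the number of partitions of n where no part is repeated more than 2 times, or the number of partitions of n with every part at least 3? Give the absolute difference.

224

Partitions of 22 where no part is repeated more than 2 times: 297.
Partitions of 22 with every part at least 3: 73.
|297 − 73| = 224.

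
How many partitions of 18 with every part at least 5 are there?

9

Listing the qualifying partitions of 18:
18
5 + 13
6 + 12
7 + 11
8 + 10
9 + 9
5 + 5 + 8
5 + 6 + 7
6 + 6 + 6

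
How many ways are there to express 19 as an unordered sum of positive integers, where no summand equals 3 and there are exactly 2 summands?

The partitions of 19 that satisfy the conditions:
18,1
17,2
15,4
14,5
13,6
12,7
11,8
10,9

8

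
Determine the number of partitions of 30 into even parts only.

There are 176 such partitions.

176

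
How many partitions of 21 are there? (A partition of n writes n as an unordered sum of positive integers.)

Direct enumeration gives 792 partitions.

792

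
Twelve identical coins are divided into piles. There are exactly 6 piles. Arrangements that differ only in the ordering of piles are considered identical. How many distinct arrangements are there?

They are:
7, 1, 1, 1, 1, 1
6, 2, 1, 1, 1, 1
5, 3, 1, 1, 1, 1
5, 2, 2, 1, 1, 1
4, 4, 1, 1, 1, 1
4, 3, 2, 1, 1, 1
4, 2, 2, 2, 1, 1
3, 3, 3, 1, 1, 1
3, 3, 2, 2, 1, 1
3, 2, 2, 2, 2, 1
2, 2, 2, 2, 2, 2
Counting gives 11.

11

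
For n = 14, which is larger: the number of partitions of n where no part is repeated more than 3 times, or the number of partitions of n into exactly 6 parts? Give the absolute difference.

Partitions of 14 where no part is repeated more than 3 times: 82.
Partitions of 14 into exactly 6 parts: 20.
|82 − 20| = 62.

62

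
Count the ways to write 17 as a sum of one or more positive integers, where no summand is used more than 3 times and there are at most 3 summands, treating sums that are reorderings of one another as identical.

33

A partial list (first 12 by largest part):
17
16, 1
15, 2
15, 1, 1
14, 3
14, 2, 1
13, 4
13, 3, 1
13, 2, 2
12, 5
12, 4, 1
12, 3, 2
…and 21 more, for 33 total.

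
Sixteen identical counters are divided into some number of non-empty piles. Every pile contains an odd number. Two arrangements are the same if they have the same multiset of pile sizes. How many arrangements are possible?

32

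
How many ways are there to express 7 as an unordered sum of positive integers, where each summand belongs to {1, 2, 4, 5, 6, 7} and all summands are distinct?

4

Enumerating:
7
6+1
5+2
4+2+1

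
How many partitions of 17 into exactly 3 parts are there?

Enumerating:
15 + 1 + 1
14 + 2 + 1
13 + 3 + 1
13 + 2 + 2
12 + 4 + 1
12 + 3 + 2
11 + 5 + 1
11 + 4 + 2
11 + 3 + 3
10 + 6 + 1
10 + 5 + 2
10 + 4 + 3
9 + 7 + 1
9 + 6 + 2
9 + 5 + 3
9 + 4 + 4
8 + 8 + 1
8 + 7 + 2
8 + 6 + 3
8 + 5 + 4
7 + 7 + 3
7 + 6 + 4
7 + 5 + 5
6 + 6 + 5
Counting gives 24.

24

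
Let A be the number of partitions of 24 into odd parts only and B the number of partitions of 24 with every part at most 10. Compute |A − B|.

Partitions of 24 into odd parts only: 122.
Partitions of 24 with every part at most 10: 1204.
|122 − 1204| = 1082.

1082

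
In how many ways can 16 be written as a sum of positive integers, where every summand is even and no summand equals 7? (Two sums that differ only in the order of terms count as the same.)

22

They are:
16
14 + 2
12 + 4
12 + 2 + 2
10 + 6
10 + 4 + 2
10 + 2 + 2 + 2
8 + 8
8 + 6 + 2
8 + 4 + 4
8 + 4 + 2 + 2
8 + 2 + 2 + 2 + 2
6 + 6 + 4
6 + 6 + 2 + 2
6 + 4 + 4 + 2
6 + 4 + 2 + 2 + 2
6 + 2 + 2 + 2 + 2 + 2
4 + 4 + 4 + 4
4 + 4 + 4 + 2 + 2
4 + 4 + 2 + 2 + 2 + 2
4 + 2 + 2 + 2 + 2 + 2 + 2
2 + 2 + 2 + 2 + 2 + 2 + 2 + 2
That's 22 in total.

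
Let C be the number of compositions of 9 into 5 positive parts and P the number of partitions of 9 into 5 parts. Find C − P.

65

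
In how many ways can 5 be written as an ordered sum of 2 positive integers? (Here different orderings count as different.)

4

Place 1 bars in the 4 internal gaps of a row of 5 dots: C(4,1) = 4.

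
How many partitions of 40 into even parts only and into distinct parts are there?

64

A partial list (first 12 by largest part):
40
38, 2
36, 4
34, 6
34, 4, 2
32, 8
32, 6, 2
30, 10
30, 8, 2
30, 6, 4
28, 12
28, 10, 2
…and 52 more, for 64 total.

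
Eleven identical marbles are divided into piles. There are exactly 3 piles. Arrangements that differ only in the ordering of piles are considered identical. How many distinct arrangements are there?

10

They are:
9,1,1
8,2,1
7,3,1
7,2,2
6,4,1
6,3,2
5,5,1
5,4,2
5,3,3
4,4,3
That's 10 in total.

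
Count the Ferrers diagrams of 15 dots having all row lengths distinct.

A partial list (first 12 by largest part):
15
14+1
13+2
12+3
12+2+1
11+4
11+3+1
10+5
10+4+1
10+3+2
9+6
9+5+1
…and 15 more, for 27 total.

27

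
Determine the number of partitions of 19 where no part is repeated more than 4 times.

325

There are 325 such partitions.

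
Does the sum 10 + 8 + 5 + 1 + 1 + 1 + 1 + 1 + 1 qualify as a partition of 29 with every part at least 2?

No

The parts sum to 29, and the condition 'every summand is at least 2' is violated.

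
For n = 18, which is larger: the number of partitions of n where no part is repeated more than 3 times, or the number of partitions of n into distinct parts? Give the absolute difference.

Partitions of 18 where no part is repeated more than 3 times: 208.
Partitions of 18 into distinct parts: 46.
|208 − 46| = 162.

162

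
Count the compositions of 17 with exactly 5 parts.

1820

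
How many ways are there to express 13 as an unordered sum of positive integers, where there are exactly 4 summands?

Listing the qualifying partitions of 13:
10, 1, 1, 1
9, 2, 1, 1
8, 3, 1, 1
8, 2, 2, 1
7, 4, 1, 1
7, 3, 2, 1
7, 2, 2, 2
6, 5, 1, 1
6, 4, 2, 1
6, 3, 3, 1
6, 3, 2, 2
5, 5, 2, 1
5, 4, 3, 1
5, 4, 2, 2
5, 3, 3, 2
4, 4, 4, 1
4, 4, 3, 2
4, 3, 3, 3

18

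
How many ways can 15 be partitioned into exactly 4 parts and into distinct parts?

They are:
9+3+2+1
8+4+2+1
7+5+2+1
7+4+3+1
6+5+3+1
6+4+3+2

6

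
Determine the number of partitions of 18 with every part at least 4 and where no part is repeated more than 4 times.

16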